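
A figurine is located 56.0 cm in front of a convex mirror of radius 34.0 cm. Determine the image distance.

13.0 cm

f = R/2 = 34.0/2 = 17.00 cm; for a convex mirror, f = -17.00 cm.
Mirror equation: 1/q = 1/f − 1/p = 1/(-17.00) − 1/(56.0) = -0.05882 − 0.01786 = -0.07668, so q = -13.0 cm.
The image is virtual, upright and reduced, behind the mirror.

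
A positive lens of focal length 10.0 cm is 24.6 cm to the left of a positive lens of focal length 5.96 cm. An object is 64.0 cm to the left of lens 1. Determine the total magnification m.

m = +0.163

Lens 1: 1/d_i1 = 1/(10.0) − 1/(64.0) = 0.08438, so d_i1 = 11.85 cm; m₁ = −d_i1/d_o1 = -0.1852.
d_o2 = 24.6 − (11.85) = 12.75 cm.
Lens 2: 1/d_i2 = 1/(5.96) − 1/(12.75) = 0.08935, so d_i2 = 11.19 cm; m₂ = −d_i2/d_o2 = -0.8778.
m = m₁·m₂ = (-0.1852)(-0.8778) = +0.163.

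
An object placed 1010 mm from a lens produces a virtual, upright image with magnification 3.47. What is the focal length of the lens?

f = 1420 mm (converging)

m = −d_i/d_o ⇒ d_i = −m·d_o = −(+3.47)·(1010) = -3505 mm.
1/f = 1/d_o + 1/d_i = 1/(1010) + 1/(-3505) = 0.0007048, so f = 1420 mm.
Since f is positive, the lens is converging.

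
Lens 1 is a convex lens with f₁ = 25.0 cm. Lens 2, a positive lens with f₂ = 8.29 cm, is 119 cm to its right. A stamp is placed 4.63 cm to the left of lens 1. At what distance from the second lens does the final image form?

Lens 1: 1/d_i1 = 1/f₁ − 1/d_o1 = 1/(25.0) − 1/(4.63) = -0.1760, so d_i1 = -5.682 cm.
The intermediate image is 5.682 cm to the left of lens 1 (virtual), which is 119 − (-5.682) = 124.7 cm to the left of lens 2, so d_o2 = +124.7 cm.
Lens 2: 1/d_i2 = 1/f₂ − 1/d_o2 = 1/(8.29) − 1/(124.7) = 0.1126, so d_i2 = 8.88 cm.
The final image is real, 8.88 cm to the right of lens 2 (overall magnification ≈ -0.087).

8.88 cm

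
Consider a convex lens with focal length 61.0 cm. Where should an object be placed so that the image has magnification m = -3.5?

78.4 cm

m = −d_i/d_o ⇒ d_i = −m·d_o.
1/f = 1/d_o + 1/d_i = 1/d_o − 1/(m·d_o) = (1 − 1/m)/d_o, so d_o = f(1 − 1/m) = (61.00)(1 − 1/(-3.5)) = 78.4 cm.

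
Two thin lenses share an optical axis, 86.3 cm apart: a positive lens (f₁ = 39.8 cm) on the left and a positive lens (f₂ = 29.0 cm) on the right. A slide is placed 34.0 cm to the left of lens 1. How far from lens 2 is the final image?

Lens 1: 1/d_i1 = 1/f₁ − 1/d_o1 = 1/(39.8) − 1/(34.0) = -0.004286, so d_i1 = -233.3 cm.
The intermediate image is 233.3 cm to the left of lens 1 (virtual), which is 86.3 − (-233.3) = 319.6 cm to the left of lens 2, so d_o2 = +319.6 cm.
Lens 2: 1/d_i2 = 1/f₂ − 1/d_o2 = 1/(29.0) − 1/(319.6) = 0.03135, so d_i2 = 31.9 cm.
The final image is real, 31.9 cm to the right of lens 2 (overall magnification ≈ -0.68).

31.9 cm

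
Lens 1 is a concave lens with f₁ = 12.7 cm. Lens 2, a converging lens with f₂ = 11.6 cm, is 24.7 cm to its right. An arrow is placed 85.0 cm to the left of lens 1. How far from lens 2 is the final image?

Lens 1 is diverging, so f₁ = −12.7 cm.
Lens 1: 1/d_i1 = 1/f₁ − 1/d_o1 = 1/(-12.7) − 1/(85.0) = -0.09050, so d_i1 = -11.05 cm.
The intermediate image is 11.05 cm to the left of lens 1 (virtual), which is 24.7 − (-11.05) = 35.75 cm to the left of lens 2, so d_o2 = +35.75 cm.
Lens 2: 1/d_i2 = 1/f₂ − 1/d_o2 = 1/(11.6) − 1/(35.75) = 0.05823, so d_i2 = 17.2 cm.
The final image is real, 17.2 cm to the right of lens 2 (overall magnification ≈ -0.062).

17.2 cm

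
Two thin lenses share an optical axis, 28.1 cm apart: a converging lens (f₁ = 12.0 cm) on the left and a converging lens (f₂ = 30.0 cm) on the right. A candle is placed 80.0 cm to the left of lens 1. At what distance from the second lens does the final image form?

26.2 cm

Lens 1: 1/d_i1 = 1/f₁ − 1/d_o1 = 1/(12.0) − 1/(80.0) = 0.07083, so d_i1 = 14.12 cm.
The intermediate image is 14.12 cm to the right of lens 1, which is 28.1 − (14.12) = 13.98 cm to the left of lens 2, so d_o2 = +13.98 cm.
Lens 2: 1/d_i2 = 1/f₂ − 1/d_o2 = 1/(30.0) − 1/(13.98) = -0.03820, so d_i2 = -26.2 cm.
The final image is virtual, 26.2 cm to the left of lens 2 (overall magnification ≈ -0.33).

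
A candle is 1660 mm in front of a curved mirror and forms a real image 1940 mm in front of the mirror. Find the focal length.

f = 895 mm (concave)

Real image ⇒ d_i = +1940 mm.
1/f = 1/d_o + 1/d_i = 1/(1660) + 1/(1940) = 0.001118, so f = 895 mm.
Since f is positive, the curved mirror is concave.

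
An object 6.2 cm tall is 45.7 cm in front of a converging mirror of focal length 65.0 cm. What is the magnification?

1/d_i = 1/f − 1/d_o = 1/(65.00) − 1/(45.7) = -0.006497, so d_i = -153.9 cm.
m = −d_i/d_o = −(-153.9)/(45.7) = +3.37.
The image is virtual, upright and enlarged, behind the mirror.

m = +3.37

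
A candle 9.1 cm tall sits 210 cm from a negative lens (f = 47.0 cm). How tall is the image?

For a negative lens, f = -47.0 cm.
1/d_i = 1/f − 1/d_o = 1/(-47.00) − 1/(210) = -0.02604, so d_i = -38.40 cm.
m = −d_i/d_o = +0.1829.
|h_i| = |m|·h_o = 0.1829 × 9.1 = 1.66 cm. The image is virtual, upright and reduced, on the same side as the object.

1.66 cm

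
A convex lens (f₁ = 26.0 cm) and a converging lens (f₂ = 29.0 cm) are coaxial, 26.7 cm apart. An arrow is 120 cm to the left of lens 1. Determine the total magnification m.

Lens 1: 1/d_i1 = 1/(26.0) − 1/(120) = 0.03013, so d_i1 = 33.19 cm; m₁ = −d_i1/d_o1 = -0.2766.
d_o2 = 26.7 − (33.19) = -6.490 cm (virtual object).
Lens 2: 1/d_i2 = 1/(29.0) − 1/(-6.490) = 0.1886, so d_i2 = 5.303 cm; m₂ = −d_i2/d_o2 = +0.8171.
m = m₁·m₂ = (-0.2766)(+0.8171) = -0.226.

m = -0.226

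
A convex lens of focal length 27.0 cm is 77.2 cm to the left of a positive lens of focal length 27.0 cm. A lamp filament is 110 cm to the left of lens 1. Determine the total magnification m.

m = +0.609

Lens 1: 1/d_i1 = 1/(27.0) − 1/(110) = 0.02795, so d_i1 = 35.78 cm; m₁ = −d_i1/d_o1 = -0.3253.
d_o2 = 77.2 − (35.78) = 41.42 cm.
Lens 2: 1/d_i2 = 1/(27.0) − 1/(41.42) = 0.01289, so d_i2 = 77.55 cm; m₂ = −d_i2/d_o2 = -1.872.
m = m₁·m₂ = (-0.3253)(-1.872) = +0.609.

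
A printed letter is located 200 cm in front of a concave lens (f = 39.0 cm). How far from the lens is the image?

32.6 cm

For a concave lens, f = -39.0 cm.
Thin-lens equation: 1/s_i = 1/f − 1/s_o = 1/(-39.00) − 1/(200) = -0.02564 − 0.005000 = -0.03064, so s_i = -32.6 cm.
The image is virtual, upright and reduced, on the same side as the object.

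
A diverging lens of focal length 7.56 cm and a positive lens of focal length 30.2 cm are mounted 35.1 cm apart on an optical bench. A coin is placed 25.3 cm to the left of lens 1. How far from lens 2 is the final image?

Lens 1 is diverging, so f₁ = −7.56 cm.
Lens 1: 1/d_i1 = 1/f₁ − 1/d_o1 = 1/(-7.56) − 1/(25.3) = -0.1718, so d_i1 = -5.821 cm.
The intermediate image is 5.821 cm to the left of lens 1 (virtual), which is 35.1 − (-5.821) = 40.92 cm to the left of lens 2, so d_o2 = +40.92 cm.
Lens 2: 1/d_i2 = 1/f₂ − 1/d_o2 = 1/(30.2) − 1/(40.92) = 0.008675, so d_i2 = 115 cm.
The final image is real, 115 cm to the right of lens 2 (overall magnification ≈ -0.65).

115 cm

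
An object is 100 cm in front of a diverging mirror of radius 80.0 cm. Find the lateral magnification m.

m = +0.286

f = R/2 = 80.0/2 = 40.00 cm; for a diverging mirror, f = -40.00 cm.
1/d_i = 1/f − 1/d_o = 1/(-40.00) − 1/(100) = -0.03500, so d_i = -28.57 cm.
m = −d_i/d_o = −(-28.57)/(100) = +0.286.
The image is virtual, upright and reduced, behind the mirror.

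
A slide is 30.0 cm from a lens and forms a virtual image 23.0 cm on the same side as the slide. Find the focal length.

f = -98.6 cm (diverging)

Virtual image ⇒ d_i = −23.0 cm.
1/f = 1/d_o + 1/d_i = 1/(30.0) + 1/(-23.0) = -0.01014, so f = -98.6 cm.
Since f is negative, the lens is diverging.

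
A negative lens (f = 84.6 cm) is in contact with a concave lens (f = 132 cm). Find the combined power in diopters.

P = -1.94 D

P₁ = 1/f₁ = 1/(-0.846 m) = -1.182 D; P₂ = 1/f₂ = 1/(-1.32 m) = -0.7576 D.
For thin lenses in contact, P = P₁ + P₂ = (-1.182) + (-0.7576) = -1.94 D.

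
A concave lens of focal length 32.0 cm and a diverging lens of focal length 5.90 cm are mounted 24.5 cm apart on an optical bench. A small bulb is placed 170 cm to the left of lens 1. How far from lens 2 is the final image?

5.29 cm

Lens 1 is diverging, so f₁ = −32.0 cm.
Lens 1: 1/d_i1 = 1/f₁ − 1/d_o1 = 1/(-32.0) − 1/(170) = -0.03713, so d_i1 = -26.93 cm.
The intermediate image is 26.93 cm to the left of lens 1 (virtual), which is 24.5 − (-26.93) = 51.43 cm to the left of lens 2, so d_o2 = +51.43 cm.
Lens 2 is diverging, so f₂ = −5.90 cm.
Lens 2: 1/d_i2 = 1/f₂ − 1/d_o2 = 1/(-5.90) − 1/(51.43) = -0.1889, so d_i2 = -5.29 cm.
The final image is virtual, 5.29 cm to the left of lens 2 (overall magnification ≈ 0.016).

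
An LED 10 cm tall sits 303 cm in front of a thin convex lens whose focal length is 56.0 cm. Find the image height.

2.27 cm

1/d_i = 1/f − 1/d_o = 1/(56.00) − 1/(303) = 0.01456, so d_i = 68.70 cm.
m = −d_i/d_o = -0.2267.
|h_i| = |m|·h_o = 0.2267 × 10 = 2.27 cm. The image is real, inverted and reduced, on the far side of the lens.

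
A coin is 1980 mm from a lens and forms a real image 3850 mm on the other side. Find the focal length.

f = 1310 mm (converging)

Real image ⇒ d_i = +3850 mm.
1/f = 1/d_o + 1/d_i = 1/(1980) + 1/(3850) = 0.0007648, so f = 1310 mm.
Since f is positive, the lens is converging.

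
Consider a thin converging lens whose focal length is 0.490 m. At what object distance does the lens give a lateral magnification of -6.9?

0.561 m

m = −d_i/d_o ⇒ d_i = −m·d_o.
1/f = 1/d_o + 1/d_i = 1/d_o − 1/(m·d_o) = (1 − 1/m)/d_o, so d_o = f(1 − 1/m) = (0.4900)(1 − 1/(-6.9)) = 0.561 m.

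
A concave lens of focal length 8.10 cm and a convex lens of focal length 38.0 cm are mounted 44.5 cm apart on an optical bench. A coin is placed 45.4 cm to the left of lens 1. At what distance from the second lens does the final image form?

146 cm

Lens 1 is diverging, so f₁ = −8.10 cm.
Lens 1: 1/d_i1 = 1/f₁ − 1/d_o1 = 1/(-8.10) − 1/(45.4) = -0.1455, so d_i1 = -6.874 cm.
The intermediate image is 6.874 cm to the left of lens 1 (virtual), which is 44.5 − (-6.874) = 51.37 cm to the left of lens 2, so d_o2 = +51.37 cm.
Lens 2: 1/d_i2 = 1/f₂ − 1/d_o2 = 1/(38.0) − 1/(51.37) = 0.006849, so d_i2 = 146 cm.
The final image is real, 146 cm to the right of lens 2 (overall magnification ≈ -0.43).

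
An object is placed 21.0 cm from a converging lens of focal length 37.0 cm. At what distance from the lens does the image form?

Thin-lens equation: 1/d_i = 1/f − 1/d_o = 1/(37.00) − 1/(21.0) = 0.02703 − 0.04762 = -0.02059, so d_i = -48.6 cm.
The image is virtual, upright and enlarged, on the same side as the object.

48.6 cm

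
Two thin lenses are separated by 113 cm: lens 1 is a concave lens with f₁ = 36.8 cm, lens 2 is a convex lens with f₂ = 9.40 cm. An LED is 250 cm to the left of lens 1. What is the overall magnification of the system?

f₁ = −36.8 cm (diverging).
Lens 1: 1/d_i1 = 1/(-36.8) − 1/(250) = -0.03117, so d_i1 = -32.08 cm; m₁ = −d_i1/d_o1 = +0.1283.
d_o2 = 113 − (-32.08) = 145.1 cm.
Lens 2: 1/d_i2 = 1/(9.40) − 1/(145.1) = 0.09949, so d_i2 = 10.05 cm; m₂ = −d_i2/d_o2 = -0.06927.
m = m₁·m₂ = (+0.1283)(-0.06927) = -0.00889.

m = -0.00889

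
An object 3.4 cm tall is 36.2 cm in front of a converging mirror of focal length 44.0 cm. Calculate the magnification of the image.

m = +5.64

1/d_i = 1/f − 1/d_o = 1/(44.00) − 1/(36.2) = -0.004897, so d_i = -204.2 cm.
m = −d_i/d_o = −(-204.2)/(36.2) = +5.64.
The image is virtual, upright and enlarged, behind the mirror.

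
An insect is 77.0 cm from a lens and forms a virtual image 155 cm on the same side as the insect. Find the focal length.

Virtual image ⇒ d_i = −155 cm.
1/f = 1/d_o + 1/d_i = 1/(77.0) + 1/(-155) = 0.006535, so f = 153 cm.
Since f is positive, the lens is converging.

f = 153 cm (converging)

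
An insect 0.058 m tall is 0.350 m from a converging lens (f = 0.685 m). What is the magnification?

m = +2.04

1/d_i = 1/f − 1/d_o = 1/(0.6850) − 1/(0.350) = -1.397, so d_i = -0.7157 m.
m = −d_i/d_o = −(-0.7157)/(0.350) = +2.04.
The image is virtual, upright and enlarged, on the same side as the object.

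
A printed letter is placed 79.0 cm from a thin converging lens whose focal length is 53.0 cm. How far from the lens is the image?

161 cm

Lens equation: 1/q = 1/f − 1/p = 1/(53.00) − 1/(79.0) = 0.01887 − 0.01266 = 0.006210, so q = 161 cm.
The image is real, inverted and enlarged, on the far side of the lens.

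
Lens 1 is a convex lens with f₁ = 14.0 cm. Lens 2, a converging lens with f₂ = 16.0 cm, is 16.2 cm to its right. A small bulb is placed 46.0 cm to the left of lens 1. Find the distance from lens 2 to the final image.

Lens 1: 1/d_i1 = 1/f₁ − 1/d_o1 = 1/(14.0) − 1/(46.0) = 0.04969, so d_i1 = 20.12 cm.
The intermediate image is 20.12 cm to the right of lens 1, which lies 3.920 cm to the right of lens 2 — a virtual object — so d_o2 = −3.920 cm.
Lens 2: 1/d_i2 = 1/f₂ − 1/d_o2 = 1/(16.0) − 1/(-3.920) = 0.3176, so d_i2 = 3.15 cm.
The final image is real, 3.15 cm to the right of lens 2 (overall magnification ≈ -0.35).

3.15 cm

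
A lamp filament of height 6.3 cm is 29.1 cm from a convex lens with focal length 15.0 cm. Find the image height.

6.70 cm

1/d_i = 1/f − 1/d_o = 1/(15.00) − 1/(29.1) = 0.03230, so d_i = 30.96 cm.
m = −d_i/d_o = -1.064.
|h_i| = |m|·h_o = 1.064 × 6.3 = 6.70 cm. The image is real, inverted and enlarged, on the far side of the lens.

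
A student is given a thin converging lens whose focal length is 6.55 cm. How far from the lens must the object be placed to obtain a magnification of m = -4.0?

m = −d_i/d_o ⇒ d_i = −m·d_o.
1/f = 1/d_o + 1/d_i = 1/d_o − 1/(m·d_o) = (1 − 1/m)/d_o, so d_o = f(1 − 1/m) = (6.550)(1 − 1/(-4.0)) = 8.19 cm.

8.19 cm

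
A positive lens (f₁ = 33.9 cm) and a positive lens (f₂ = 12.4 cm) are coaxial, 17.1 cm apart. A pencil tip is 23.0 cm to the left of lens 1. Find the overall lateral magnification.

Lens 1: 1/d_i1 = 1/(33.9) − 1/(23.0) = -0.01398, so d_i1 = -71.53 cm; m₁ = −d_i1/d_o1 = +3.110.
d_o2 = 17.1 − (-71.53) = 88.63 cm.
Lens 2: 1/d_i2 = 1/(12.4) − 1/(88.63) = 0.06936, so d_i2 = 14.42 cm; m₂ = −d_i2/d_o2 = -0.1627.
m = m₁·m₂ = (+3.110)(-0.1627) = -0.506.

m = -0.506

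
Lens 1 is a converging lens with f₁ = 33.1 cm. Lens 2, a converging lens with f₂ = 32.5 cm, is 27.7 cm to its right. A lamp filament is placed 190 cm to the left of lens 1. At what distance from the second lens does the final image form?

Lens 1: 1/d_i1 = 1/f₁ − 1/d_o1 = 1/(33.1) − 1/(190) = 0.02495, so d_i1 = 40.08 cm.
The intermediate image is 40.08 cm to the right of lens 1, which lies 12.38 cm to the right of lens 2 — a virtual object — so d_o2 = −12.38 cm.
Lens 2: 1/d_i2 = 1/f₂ − 1/d_o2 = 1/(32.5) − 1/(-12.38) = 0.1115, so d_i2 = 8.97 cm.
The final image is real, 8.97 cm to the right of lens 2 (overall magnification ≈ -0.15).

8.97 cm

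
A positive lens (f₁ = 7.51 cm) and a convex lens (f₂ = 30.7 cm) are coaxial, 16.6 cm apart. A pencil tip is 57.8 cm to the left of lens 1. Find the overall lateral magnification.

m = -0.202

Lens 1: 1/d_i1 = 1/(7.51) − 1/(57.8) = 0.1159, so d_i1 = 8.631 cm; m₁ = −d_i1/d_o1 = -0.1493.
d_o2 = 16.6 − (8.631) = 7.969 cm.
Lens 2: 1/d_i2 = 1/(30.7) − 1/(7.969) = -0.09291, so d_i2 = -10.76 cm; m₂ = −d_i2/d_o2 = +1.351.
m = m₁·m₂ = (-0.1493)(+1.351) = -0.202.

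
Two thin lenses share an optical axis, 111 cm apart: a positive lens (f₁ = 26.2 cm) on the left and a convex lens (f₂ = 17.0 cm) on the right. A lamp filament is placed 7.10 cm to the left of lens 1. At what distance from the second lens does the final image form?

19.8 cm

Lens 1: 1/d_i1 = 1/f₁ − 1/d_o1 = 1/(26.2) − 1/(7.10) = -0.1027, so d_i1 = -9.739 cm.
The intermediate image is 9.739 cm to the left of lens 1 (virtual), which is 111 − (-9.739) = 120.7 cm to the left of lens 2, so d_o2 = +120.7 cm.
Lens 2: 1/d_i2 = 1/f₂ − 1/d_o2 = 1/(17.0) − 1/(120.7) = 0.05054, so d_i2 = 19.8 cm.
The final image is real, 19.8 cm to the right of lens 2 (overall magnification ≈ -0.22).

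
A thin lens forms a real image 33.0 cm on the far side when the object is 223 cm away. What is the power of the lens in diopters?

d_i = +33.0 cm.
1/f = 1/d_o + 1/d_i = 1/(223) + 1/(33.0) = 0.03479 cm⁻¹.
f = 28.75 cm = 0.2875 m, so P = 1/f = +3.48 D.

P = +3.48 D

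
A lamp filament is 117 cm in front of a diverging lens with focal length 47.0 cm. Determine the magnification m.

m = +0.287

For a diverging lens, f = -47.0 cm.
1/d_i = 1/f − 1/d_o = 1/(-47.00) − 1/(117) = -0.02982, so d_i = -33.53 cm.
m = −d_i/d_o = −(-33.53)/(117) = +0.287.
The image is virtual, upright and reduced, on the same side as the object.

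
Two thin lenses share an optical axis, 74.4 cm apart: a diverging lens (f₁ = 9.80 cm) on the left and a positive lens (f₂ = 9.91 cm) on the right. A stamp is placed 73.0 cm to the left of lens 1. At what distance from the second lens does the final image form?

11.3 cm

Lens 1 is diverging, so f₁ = −9.80 cm.
Lens 1: 1/d_i1 = 1/f₁ − 1/d_o1 = 1/(-9.80) − 1/(73.0) = -0.1157, so d_i1 = -8.640 cm.
The intermediate image is 8.640 cm to the left of lens 1 (virtual), which is 74.4 − (-8.640) = 83.04 cm to the left of lens 2, so d_o2 = +83.04 cm.
Lens 2: 1/d_i2 = 1/f₂ − 1/d_o2 = 1/(9.91) − 1/(83.04) = 0.08887, so d_i2 = 11.3 cm.
The final image is real, 11.3 cm to the right of lens 2 (overall magnification ≈ -0.016).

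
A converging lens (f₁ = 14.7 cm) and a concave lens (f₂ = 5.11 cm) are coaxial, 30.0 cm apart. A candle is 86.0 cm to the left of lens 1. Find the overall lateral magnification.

Lens 1: 1/d_i1 = 1/(14.7) − 1/(86.0) = 0.05640, so d_i1 = 17.73 cm; m₁ = −d_i1/d_o1 = -0.2062.
d_o2 = 30.0 − (17.73) = 12.27 cm.
f₂ = −5.11 cm (diverging).
Lens 2: 1/d_i2 = 1/(-5.11) − 1/(12.27) = -0.2772, so d_i2 = -3.608 cm; m₂ = −d_i2/d_o2 = +0.2940.
m = m₁·m₂ = (-0.2062)(+0.2940) = -0.0606.

m = -0.0606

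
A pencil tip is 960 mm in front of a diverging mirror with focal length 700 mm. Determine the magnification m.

For a diverging mirror, f = -700 mm.
1/d_i = 1/f − 1/d_o = 1/(-700.0) − 1/(960) = -0.002470, so d_i = -404.8 mm.
m = −d_i/d_o = −(-404.8)/(960) = +0.422.
The image is virtual, upright and reduced, behind the mirror.

m = +0.422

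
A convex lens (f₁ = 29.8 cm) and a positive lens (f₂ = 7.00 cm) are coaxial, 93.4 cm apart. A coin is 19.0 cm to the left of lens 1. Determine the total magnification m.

m = -0.139

Lens 1: 1/d_i1 = 1/(29.8) − 1/(19.0) = -0.01907, so d_i1 = -52.43 cm; m₁ = −d_i1/d_o1 = +2.759.
d_o2 = 93.4 − (-52.43) = 145.8 cm.
Lens 2: 1/d_i2 = 1/(7.00) − 1/(145.8) = 0.1360, so d_i2 = 7.353 cm; m₂ = −d_i2/d_o2 = -0.05043.
m = m₁·m₂ = (+2.759)(-0.05043) = -0.139.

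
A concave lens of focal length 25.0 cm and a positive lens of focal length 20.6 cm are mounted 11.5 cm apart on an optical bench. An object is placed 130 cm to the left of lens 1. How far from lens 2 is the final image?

Lens 1 is diverging, so f₁ = −25.0 cm.
Lens 1: 1/d_i1 = 1/f₁ − 1/d_o1 = 1/(-25.0) − 1/(130) = -0.04769, so d_i1 = -20.97 cm.
The intermediate image is 20.97 cm to the left of lens 1 (virtual), which is 11.5 − (-20.97) = 32.47 cm to the left of lens 2, so d_o2 = +32.47 cm.
Lens 2: 1/d_i2 = 1/f₂ − 1/d_o2 = 1/(20.6) − 1/(32.47) = 0.01775, so d_i2 = 56.4 cm.
The final image is real, 56.4 cm to the right of lens 2 (overall magnification ≈ -0.28).

56.4 cm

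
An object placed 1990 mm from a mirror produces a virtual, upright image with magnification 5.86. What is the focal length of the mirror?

m = −d_i/d_o ⇒ d_i = −m·d_o = −(+5.86)·(1990) = -11660 mm.
1/f = 1/d_o + 1/d_i = 1/(1990) + 1/(-11660) = 0.0004167, so f = 2400 mm.
Since f is positive, the mirror is concave.

f = 2400 mm (concave)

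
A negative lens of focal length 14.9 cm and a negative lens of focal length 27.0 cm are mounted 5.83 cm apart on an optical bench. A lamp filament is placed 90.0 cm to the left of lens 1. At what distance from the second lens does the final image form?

Lens 1 is diverging, so f₁ = −14.9 cm.
Lens 1: 1/d_i1 = 1/f₁ − 1/d_o1 = 1/(-14.9) − 1/(90.0) = -0.07823, so d_i1 = -12.78 cm.
The intermediate image is 12.78 cm to the left of lens 1 (virtual), which is 5.83 − (-12.78) = 18.61 cm to the left of lens 2, so d_o2 = +18.61 cm.
Lens 2 is diverging, so f₂ = −27.0 cm.
Lens 2: 1/d_i2 = 1/f₂ − 1/d_o2 = 1/(-27.0) − 1/(18.61) = -0.09077, so d_i2 = -11.0 cm.
The final image is virtual, 11.0 cm to the left of lens 2 (overall magnification ≈ 0.084).

11.0 cm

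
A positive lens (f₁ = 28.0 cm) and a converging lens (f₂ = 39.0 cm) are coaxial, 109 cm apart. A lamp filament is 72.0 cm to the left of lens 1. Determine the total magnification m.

m = +1.03

Lens 1: 1/d_i1 = 1/(28.0) − 1/(72.0) = 0.02183, so d_i1 = 45.82 cm; m₁ = −d_i1/d_o1 = -0.6364.
d_o2 = 109 − (45.82) = 63.18 cm.
Lens 2: 1/d_i2 = 1/(39.0) − 1/(63.18) = 0.009813, so d_i2 = 101.9 cm; m₂ = −d_i2/d_o2 = -1.613.
m = m₁·m₂ = (-0.6364)(-1.613) = +1.03.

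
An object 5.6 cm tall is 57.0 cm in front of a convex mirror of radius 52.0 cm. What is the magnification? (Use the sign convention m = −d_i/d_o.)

f = R/2 = 52.0/2 = 26.00 cm; for a convex mirror, f = -26.00 cm.
1/d_i = 1/f − 1/d_o = 1/(-26.00) − 1/(57.0) = -0.05601, so d_i = -17.86 cm.
m = −d_i/d_o = −(-17.86)/(57.0) = +0.313.
The image is virtual, upright and reduced, behind the mirror.

m = +0.313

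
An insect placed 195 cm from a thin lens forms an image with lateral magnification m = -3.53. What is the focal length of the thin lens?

f = 152 cm (converging)

m = −d_i/d_o ⇒ d_i = −m·d_o = −(-3.53)·(195) = 688.3 cm.
1/f = 1/d_o + 1/d_i = 1/(195) + 1/(688.3) = 0.006581, so f = 152 cm.
Since f is positive, the thin lens is converging.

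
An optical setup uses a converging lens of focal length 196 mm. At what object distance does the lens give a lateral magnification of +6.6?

m = −d_i/d_o ⇒ d_i = −m·d_o.
1/f = 1/d_o + 1/d_i = 1/d_o − 1/(m·d_o) = (1 − 1/m)/d_o, so d_o = f(1 − 1/m) = (196.0)(1 − 1/(+6.6)) = 166 mm.

166 mm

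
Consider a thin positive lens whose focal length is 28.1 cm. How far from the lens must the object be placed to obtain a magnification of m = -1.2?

51.5 cm

m = −d_i/d_o ⇒ d_i = −m·d_o.
1/f = 1/d_o + 1/d_i = 1/d_o − 1/(m·d_o) = (1 − 1/m)/d_o, so d_o = f(1 − 1/m) = (28.10)(1 − 1/(-1.2)) = 51.5 cm.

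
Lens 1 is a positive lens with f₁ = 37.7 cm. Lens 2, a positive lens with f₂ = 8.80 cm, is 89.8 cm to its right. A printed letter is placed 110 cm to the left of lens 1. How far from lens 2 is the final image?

12.1 cm

Lens 1: 1/d_i1 = 1/f₁ − 1/d_o1 = 1/(37.7) − 1/(110) = 0.01743, so d_i1 = 57.36 cm.
The intermediate image is 57.36 cm to the right of lens 1, which is 89.8 − (57.36) = 32.44 cm to the left of lens 2, so d_o2 = +32.44 cm.
Lens 2: 1/d_i2 = 1/f₂ − 1/d_o2 = 1/(8.80) − 1/(32.44) = 0.08281, so d_i2 = 12.1 cm.
The final image is real, 12.1 cm to the right of lens 2 (overall magnification ≈ 0.19).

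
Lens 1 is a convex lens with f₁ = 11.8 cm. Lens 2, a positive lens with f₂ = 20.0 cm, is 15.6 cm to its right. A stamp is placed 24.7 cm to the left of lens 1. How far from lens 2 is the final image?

5.18 cm

Lens 1: 1/d_i1 = 1/f₁ − 1/d_o1 = 1/(11.8) − 1/(24.7) = 0.04426, so d_i1 = 22.59 cm.
The intermediate image is 22.59 cm to the right of lens 1, which lies 6.990 cm to the right of lens 2 — a virtual object — so d_o2 = −6.990 cm.
Lens 2: 1/d_i2 = 1/f₂ − 1/d_o2 = 1/(20.0) − 1/(-6.990) = 0.1931, so d_i2 = 5.18 cm.
The final image is real, 5.18 cm to the right of lens 2 (overall magnification ≈ -0.68).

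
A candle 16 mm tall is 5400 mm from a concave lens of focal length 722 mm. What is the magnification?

For a concave lens, f = -722 mm.
1/d_i = 1/f − 1/d_o = 1/(-722.0) − 1/(5400) = -0.001570, so d_i = -636.9 mm.
m = −d_i/d_o = −(-636.9)/(5400) = +0.118.
The image is virtual, upright and reduced, on the same side as the object.

m = +0.118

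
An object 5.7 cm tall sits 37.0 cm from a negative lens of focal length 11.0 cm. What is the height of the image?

For a negative lens, f = -11.0 cm.
1/d_i = 1/f − 1/d_o = 1/(-11.00) − 1/(37.0) = -0.1179, so d_i = -8.479 cm.
m = −d_i/d_o = +0.2292.
|h_i| = |m|·h_o = 0.2292 × 5.7 = 1.31 cm. The image is virtual, upright and reduced, on the same side as the object.

1.31 cm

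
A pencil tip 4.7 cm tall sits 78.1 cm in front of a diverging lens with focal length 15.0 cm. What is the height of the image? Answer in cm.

0.757 cm

For a diverging lens, f = -15.0 cm.
1/d_i = 1/f − 1/d_o = 1/(-15.00) − 1/(78.1) = -0.07947, so d_i = -12.58 cm.
m = −d_i/d_o = +0.1611.
|h_i| = |m|·h_o = 0.1611 × 4.7 = 0.757 cm. The image is virtual, upright and reduced, on the same side as the object.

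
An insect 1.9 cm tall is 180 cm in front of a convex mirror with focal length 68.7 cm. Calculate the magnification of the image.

m = +0.276

For a convex mirror, f = -68.7 cm.
1/d_i = 1/f − 1/d_o = 1/(-68.70) − 1/(180) = -0.02011, so d_i = -49.72 cm.
m = −d_i/d_o = −(-49.72)/(180) = +0.276.
The image is virtual, upright and reduced, behind the mirror.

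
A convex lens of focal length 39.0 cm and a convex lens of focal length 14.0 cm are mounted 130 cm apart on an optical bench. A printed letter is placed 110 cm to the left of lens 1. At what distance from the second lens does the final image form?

Lens 1: 1/d_i1 = 1/f₁ − 1/d_o1 = 1/(39.0) − 1/(110) = 0.01655, so d_i1 = 60.42 cm.
The intermediate image is 60.42 cm to the right of lens 1, which is 130 − (60.42) = 69.58 cm to the left of lens 2, so d_o2 = +69.58 cm.
Lens 2: 1/d_i2 = 1/f₂ − 1/d_o2 = 1/(14.0) − 1/(69.58) = 0.05706, so d_i2 = 17.5 cm.
The final image is real, 17.5 cm to the right of lens 2 (overall magnification ≈ 0.14).

17.5 cm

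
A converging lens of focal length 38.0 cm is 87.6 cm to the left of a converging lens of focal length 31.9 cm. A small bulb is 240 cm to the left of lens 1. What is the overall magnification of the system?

m = +0.569

Lens 1: 1/d_i1 = 1/(38.0) − 1/(240) = 0.02215, so d_i1 = 45.15 cm; m₁ = −d_i1/d_o1 = -0.1881.
d_o2 = 87.6 − (45.15) = 42.45 cm.
Lens 2: 1/d_i2 = 1/(31.9) − 1/(42.45) = 0.007791, so d_i2 = 128.4 cm; m₂ = −d_i2/d_o2 = -3.024.
m = m₁·m₂ = (-0.1881)(-3.024) = +0.569.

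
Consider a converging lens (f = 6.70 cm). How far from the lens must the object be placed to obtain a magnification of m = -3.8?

8.46 cm

m = −d_i/d_o ⇒ d_i = −m·d_o.
1/f = 1/d_o + 1/d_i = 1/d_o − 1/(m·d_o) = (1 − 1/m)/d_o, so d_o = f(1 − 1/m) = (6.700)(1 − 1/(-3.8)) = 8.46 cm.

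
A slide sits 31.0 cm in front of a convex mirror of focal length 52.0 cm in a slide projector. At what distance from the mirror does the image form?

19.4 cm

For a convex mirror, f = -52.0 cm.
Mirror equation: 1/s_i = 1/f − 1/s_o = 1/(-52.00) − 1/(31.0) = -0.01923 − 0.03226 = -0.05149, so s_i = -19.4 cm.
The image is virtual, upright and reduced, behind the mirror.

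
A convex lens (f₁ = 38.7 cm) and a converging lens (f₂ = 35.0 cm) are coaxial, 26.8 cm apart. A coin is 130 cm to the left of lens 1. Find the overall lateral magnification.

m = -0.234

Lens 1: 1/d_i1 = 1/(38.7) − 1/(130) = 0.01815, so d_i1 = 55.10 cm; m₁ = −d_i1/d_o1 = -0.4238.
d_o2 = 26.8 − (55.10) = -28.30 cm (virtual object).
Lens 2: 1/d_i2 = 1/(35.0) − 1/(-28.30) = 0.06391, so d_i2 = 15.65 cm; m₂ = −d_i2/d_o2 = +0.5529.
m = m₁·m₂ = (-0.4238)(+0.5529) = -0.234.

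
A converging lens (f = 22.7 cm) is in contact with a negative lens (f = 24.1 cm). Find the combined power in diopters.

P = +0.256 D

P₁ = 1/f₁ = 1/(0.227 m) = +4.405 D; P₂ = 1/f₂ = 1/(-0.241 m) = -4.149 D.
For thin lenses in contact, P = P₁ + P₂ = (+4.405) + (-4.149) = +0.256 D.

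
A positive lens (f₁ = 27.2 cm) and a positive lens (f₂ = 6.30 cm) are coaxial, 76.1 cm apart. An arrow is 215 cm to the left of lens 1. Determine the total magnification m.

m = +0.0236

Lens 1: 1/d_i1 = 1/(27.2) − 1/(215) = 0.03211, so d_i1 = 31.14 cm; m₁ = −d_i1/d_o1 = -0.1448.
d_o2 = 76.1 − (31.14) = 44.96 cm.
Lens 2: 1/d_i2 = 1/(6.30) − 1/(44.96) = 0.1365, so d_i2 = 7.327 cm; m₂ = −d_i2/d_o2 = -0.1630.
m = m₁·m₂ = (-0.1448)(-0.1630) = +0.0236.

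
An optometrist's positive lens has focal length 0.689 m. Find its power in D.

P = +1.45 D

P = 1/f = 1/(0.689 m) = +1.45 D.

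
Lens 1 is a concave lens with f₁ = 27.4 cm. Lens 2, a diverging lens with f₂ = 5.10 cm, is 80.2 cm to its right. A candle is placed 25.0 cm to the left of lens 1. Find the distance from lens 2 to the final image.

Lens 1 is diverging, so f₁ = −27.4 cm.
Lens 1: 1/d_i1 = 1/f₁ − 1/d_o1 = 1/(-27.4) − 1/(25.0) = -0.07650, so d_i1 = -13.07 cm.
The intermediate image is 13.07 cm to the left of lens 1 (virtual), which is 80.2 − (-13.07) = 93.27 cm to the left of lens 2, so d_o2 = +93.27 cm.
Lens 2 is diverging, so f₂ = −5.10 cm.
Lens 2: 1/d_i2 = 1/f₂ − 1/d_o2 = 1/(-5.10) − 1/(93.27) = -0.2068, so d_i2 = -4.84 cm.
The final image is virtual, 4.84 cm to the left of lens 2 (overall magnification ≈ 0.027).

4.84 cm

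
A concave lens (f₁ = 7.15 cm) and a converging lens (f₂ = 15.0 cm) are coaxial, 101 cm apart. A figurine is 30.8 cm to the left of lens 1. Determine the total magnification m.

m = -0.0308

f₁ = −7.15 cm (diverging).
Lens 1: 1/d_i1 = 1/(-7.15) − 1/(30.8) = -0.1723, so d_i1 = -5.803 cm; m₁ = −d_i1/d_o1 = +0.1884.
d_o2 = 101 − (-5.803) = 106.8 cm.
Lens 2: 1/d_i2 = 1/(15.0) − 1/(106.8) = 0.05730, so d_i2 = 17.45 cm; m₂ = −d_i2/d_o2 = -0.1634.
m = m₁·m₂ = (+0.1884)(-0.1634) = -0.0308.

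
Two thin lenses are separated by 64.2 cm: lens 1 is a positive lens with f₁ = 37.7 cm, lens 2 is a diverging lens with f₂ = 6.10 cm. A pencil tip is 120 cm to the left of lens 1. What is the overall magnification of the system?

m = -0.182

Lens 1: 1/d_i1 = 1/(37.7) − 1/(120) = 0.01819, so d_i1 = 54.97 cm; m₁ = −d_i1/d_o1 = -0.4581.
d_o2 = 64.2 − (54.97) = 9.230 cm.
f₂ = −6.10 cm (diverging).
Lens 2: 1/d_i2 = 1/(-6.10) − 1/(9.230) = -0.2723, so d_i2 = -3.673 cm; m₂ = −d_i2/d_o2 = +0.3979.
m = m₁·m₂ = (-0.4581)(+0.3979) = -0.182.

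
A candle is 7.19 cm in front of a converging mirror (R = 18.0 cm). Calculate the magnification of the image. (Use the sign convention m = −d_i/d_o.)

f = R/2 = 18.0/2 = 9.000 cm.
1/d_i = 1/f − 1/d_o = 1/(9.000) − 1/(7.19) = -0.02797, so d_i = -35.75 cm.
m = −d_i/d_o = −(-35.75)/(7.19) = +4.97.
The image is virtual, upright and enlarged, behind the mirror.

m = +4.97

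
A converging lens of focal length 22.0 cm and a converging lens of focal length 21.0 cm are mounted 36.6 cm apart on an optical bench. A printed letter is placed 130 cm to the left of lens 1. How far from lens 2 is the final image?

19.5 cm

Lens 1: 1/d_i1 = 1/f₁ − 1/d_o1 = 1/(22.0) − 1/(130) = 0.03776, so d_i1 = 26.48 cm.
The intermediate image is 26.48 cm to the right of lens 1, which is 36.6 − (26.48) = 10.12 cm to the left of lens 2, so d_o2 = +10.12 cm.
Lens 2: 1/d_i2 = 1/f₂ − 1/d_o2 = 1/(21.0) − 1/(10.12) = -0.05120, so d_i2 = -19.5 cm.
The final image is virtual, 19.5 cm to the left of lens 2 (overall magnification ≈ -0.39).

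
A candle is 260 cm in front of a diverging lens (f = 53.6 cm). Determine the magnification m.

m = +0.171

For a diverging lens, f = -53.6 cm.
1/d_i = 1/f − 1/d_o = 1/(-53.60) − 1/(260) = -0.02250, so d_i = -44.44 cm.
m = −d_i/d_o = −(-44.44)/(260) = +0.171.
The image is virtual, upright and reduced, on the same side as the object.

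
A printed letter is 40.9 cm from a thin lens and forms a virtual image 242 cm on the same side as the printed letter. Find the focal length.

f = 49.2 cm (converging)

Virtual image ⇒ d_i = −242 cm.
1/f = 1/d_o + 1/d_i = 1/(40.9) + 1/(-242) = 0.02032, so f = 49.2 cm.
Since f is positive, the thin lens is converging.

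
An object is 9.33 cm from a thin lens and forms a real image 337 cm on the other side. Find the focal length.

f = 9.08 cm (converging)

Real image ⇒ d_i = +337 cm.
1/f = 1/d_o + 1/d_i = 1/(9.33) + 1/(337) = 0.1101, so f = 9.08 cm.
Since f is positive, the thin lens is converging.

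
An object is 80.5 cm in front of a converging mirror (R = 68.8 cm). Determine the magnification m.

m = -0.746

f = R/2 = 68.8/2 = 34.40 cm.
1/d_i = 1/f − 1/d_o = 1/(34.40) − 1/(80.5) = 0.01665, so d_i = 60.07 cm.
m = −d_i/d_o = −(60.07)/(80.5) = -0.746.
The image is real, inverted and reduced, in front of the mirror.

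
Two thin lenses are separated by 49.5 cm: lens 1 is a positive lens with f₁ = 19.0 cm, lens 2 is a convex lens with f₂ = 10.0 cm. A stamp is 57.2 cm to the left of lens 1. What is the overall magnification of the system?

Lens 1: 1/d_i1 = 1/(19.0) − 1/(57.2) = 0.03515, so d_i1 = 28.45 cm; m₁ = −d_i1/d_o1 = -0.4974.
d_o2 = 49.5 − (28.45) = 21.05 cm.
Lens 2: 1/d_i2 = 1/(10.0) − 1/(21.05) = 0.05249, so d_i2 = 19.05 cm; m₂ = −d_i2/d_o2 = -0.9050.
m = m₁·m₂ = (-0.4974)(-0.9050) = +0.450.

m = +0.450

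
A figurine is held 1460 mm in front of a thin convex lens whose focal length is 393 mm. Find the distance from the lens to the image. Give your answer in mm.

Lens equation: 1/s_i = 1/f − 1/s_o = 1/(393.0) − 1/(1460) = 0.002545 − 0.0006849 = 0.001860, so s_i = 538 mm.
The image is real, inverted and reduced, on the far side of the lens.

538 mm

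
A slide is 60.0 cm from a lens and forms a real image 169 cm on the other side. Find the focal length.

Real image ⇒ d_i = +169 cm.
1/f = 1/d_o + 1/d_i = 1/(60.0) + 1/(169) = 0.02258, so f = 44.3 cm.
Since f is positive, the lens is converging.

f = 44.3 cm (converging)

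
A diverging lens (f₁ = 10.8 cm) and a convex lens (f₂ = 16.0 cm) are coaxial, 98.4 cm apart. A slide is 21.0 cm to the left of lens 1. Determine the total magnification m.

f₁ = −10.8 cm (diverging).
Lens 1: 1/d_i1 = 1/(-10.8) − 1/(21.0) = -0.1402, so d_i1 = -7.132 cm; m₁ = −d_i1/d_o1 = +0.3396.
d_o2 = 98.4 − (-7.132) = 105.5 cm.
Lens 2: 1/d_i2 = 1/(16.0) − 1/(105.5) = 0.05302, so d_i2 = 18.86 cm; m₂ = −d_i2/d_o2 = -0.1788.
m = m₁·m₂ = (+0.3396)(-0.1788) = -0.0607.

m = -0.0607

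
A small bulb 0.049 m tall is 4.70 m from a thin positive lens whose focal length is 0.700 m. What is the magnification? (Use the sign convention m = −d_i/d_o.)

m = -0.175

1/d_i = 1/f − 1/d_o = 1/(0.7000) − 1/(4.70) = 1.216, so d_i = 0.8225 m.
m = −d_i/d_o = −(0.8225)/(4.70) = -0.175.
The image is real, inverted and reduced, on the far side of the lens.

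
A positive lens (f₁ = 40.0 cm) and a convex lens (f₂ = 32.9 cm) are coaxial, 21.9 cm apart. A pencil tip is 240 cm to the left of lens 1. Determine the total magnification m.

m = -0.112

Lens 1: 1/d_i1 = 1/(40.0) − 1/(240) = 0.02083, so d_i1 = 48.00 cm; m₁ = −d_i1/d_o1 = -0.2000.
d_o2 = 21.9 − (48.00) = -26.10 cm (virtual object).
Lens 2: 1/d_i2 = 1/(32.9) − 1/(-26.10) = 0.06871, so d_i2 = 14.55 cm; m₂ = −d_i2/d_o2 = +0.5576.
m = m₁·m₂ = (-0.2000)(+0.5576) = -0.112.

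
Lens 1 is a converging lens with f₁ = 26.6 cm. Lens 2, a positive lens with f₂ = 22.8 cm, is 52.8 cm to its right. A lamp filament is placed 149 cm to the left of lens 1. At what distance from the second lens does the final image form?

Lens 1: 1/d_i1 = 1/f₁ − 1/d_o1 = 1/(26.6) − 1/(149) = 0.03088, so d_i1 = 32.38 cm.
The intermediate image is 32.38 cm to the right of lens 1, which is 52.8 − (32.38) = 20.42 cm to the left of lens 2, so d_o2 = +20.42 cm.
Lens 2: 1/d_i2 = 1/f₂ − 1/d_o2 = 1/(22.8) − 1/(20.42) = -0.005112, so d_i2 = -196 cm.
The final image is virtual, 196 cm to the left of lens 2 (overall magnification ≈ -2.1).

196 cm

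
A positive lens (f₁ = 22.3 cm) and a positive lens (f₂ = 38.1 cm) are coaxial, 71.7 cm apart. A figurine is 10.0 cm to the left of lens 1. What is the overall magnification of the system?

m = -1.34

Lens 1: 1/d_i1 = 1/(22.3) − 1/(10.0) = -0.05516, so d_i1 = -18.13 cm; m₁ = −d_i1/d_o1 = +1.813.
d_o2 = 71.7 − (-18.13) = 89.83 cm.
Lens 2: 1/d_i2 = 1/(38.1) − 1/(89.83) = 0.01511, so d_i2 = 66.16 cm; m₂ = −d_i2/d_o2 = -0.7365.
m = m₁·m₂ = (+1.813)(-0.7365) = -1.34.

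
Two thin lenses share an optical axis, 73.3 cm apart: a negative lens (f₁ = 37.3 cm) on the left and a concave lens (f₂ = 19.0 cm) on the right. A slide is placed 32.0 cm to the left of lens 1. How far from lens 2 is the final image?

15.7 cm

Lens 1 is diverging, so f₁ = −37.3 cm.
Lens 1: 1/d_i1 = 1/f₁ − 1/d_o1 = 1/(-37.3) − 1/(32.0) = -0.05806, so d_i1 = -17.22 cm.
The intermediate image is 17.22 cm to the left of lens 1 (virtual), which is 73.3 − (-17.22) = 90.52 cm to the left of lens 2, so d_o2 = +90.52 cm.
Lens 2 is diverging, so f₂ = −19.0 cm.
Lens 2: 1/d_i2 = 1/f₂ − 1/d_o2 = 1/(-19.0) − 1/(90.52) = -0.06368, so d_i2 = -15.7 cm.
The final image is virtual, 15.7 cm to the left of lens 2 (overall magnification ≈ 0.093).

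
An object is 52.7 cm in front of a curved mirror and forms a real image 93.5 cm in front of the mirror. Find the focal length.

f = 33.7 cm (concave)

Real image ⇒ d_i = +93.5 cm.
1/f = 1/d_o + 1/d_i = 1/(52.7) + 1/(93.5) = 0.02967, so f = 33.7 cm.
Since f is positive, the curved mirror is concave.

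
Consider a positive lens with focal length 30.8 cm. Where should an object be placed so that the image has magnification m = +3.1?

20.9 cm

m = −d_i/d_o ⇒ d_i = −m·d_o.
1/f = 1/d_o + 1/d_i = 1/d_o − 1/(m·d_o) = (1 − 1/m)/d_o, so d_o = f(1 − 1/m) = (30.80)(1 − 1/(+3.1)) = 20.9 cm.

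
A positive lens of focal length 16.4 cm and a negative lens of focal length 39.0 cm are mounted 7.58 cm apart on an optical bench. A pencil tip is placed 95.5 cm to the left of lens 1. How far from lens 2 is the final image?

Lens 1: 1/d_i1 = 1/f₁ − 1/d_o1 = 1/(16.4) − 1/(95.5) = 0.05050, so d_i1 = 19.80 cm.
The intermediate image is 19.80 cm to the right of lens 1, which lies 12.22 cm to the right of lens 2 — a virtual object — so d_o2 = −12.22 cm.
Lens 2 is diverging, so f₂ = −39.0 cm.
Lens 2: 1/d_i2 = 1/f₂ − 1/d_o2 = 1/(-39.0) − 1/(-12.22) = 0.05619, so d_i2 = 17.8 cm.
The final image is real, 17.8 cm to the right of lens 2 (overall magnification ≈ -0.30).

17.8 cm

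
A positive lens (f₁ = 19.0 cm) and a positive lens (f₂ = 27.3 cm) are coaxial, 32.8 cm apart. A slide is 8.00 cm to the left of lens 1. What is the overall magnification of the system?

Lens 1: 1/d_i1 = 1/(19.0) − 1/(8.00) = -0.07237, so d_i1 = -13.82 cm; m₁ = −d_i1/d_o1 = +1.728.
d_o2 = 32.8 − (-13.82) = 46.62 cm.
Lens 2: 1/d_i2 = 1/(27.3) − 1/(46.62) = 0.01518, so d_i2 = 65.88 cm; m₂ = −d_i2/d_o2 = -1.413.
m = m₁·m₂ = (+1.728)(-1.413) = -2.44.

m = -2.44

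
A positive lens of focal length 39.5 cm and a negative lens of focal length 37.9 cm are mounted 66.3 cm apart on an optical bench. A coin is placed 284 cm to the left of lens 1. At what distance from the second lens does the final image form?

13.3 cm

Lens 1: 1/d_i1 = 1/f₁ − 1/d_o1 = 1/(39.5) − 1/(284) = 0.02180, so d_i1 = 45.88 cm.
The intermediate image is 45.88 cm to the right of lens 1, which is 66.3 − (45.88) = 20.42 cm to the left of lens 2, so d_o2 = +20.42 cm.
Lens 2 is diverging, so f₂ = −37.9 cm.
Lens 2: 1/d_i2 = 1/f₂ − 1/d_o2 = 1/(-37.9) − 1/(20.42) = -0.07536, so d_i2 = -13.3 cm.
The final image is virtual, 13.3 cm to the left of lens 2 (overall magnification ≈ -0.10).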